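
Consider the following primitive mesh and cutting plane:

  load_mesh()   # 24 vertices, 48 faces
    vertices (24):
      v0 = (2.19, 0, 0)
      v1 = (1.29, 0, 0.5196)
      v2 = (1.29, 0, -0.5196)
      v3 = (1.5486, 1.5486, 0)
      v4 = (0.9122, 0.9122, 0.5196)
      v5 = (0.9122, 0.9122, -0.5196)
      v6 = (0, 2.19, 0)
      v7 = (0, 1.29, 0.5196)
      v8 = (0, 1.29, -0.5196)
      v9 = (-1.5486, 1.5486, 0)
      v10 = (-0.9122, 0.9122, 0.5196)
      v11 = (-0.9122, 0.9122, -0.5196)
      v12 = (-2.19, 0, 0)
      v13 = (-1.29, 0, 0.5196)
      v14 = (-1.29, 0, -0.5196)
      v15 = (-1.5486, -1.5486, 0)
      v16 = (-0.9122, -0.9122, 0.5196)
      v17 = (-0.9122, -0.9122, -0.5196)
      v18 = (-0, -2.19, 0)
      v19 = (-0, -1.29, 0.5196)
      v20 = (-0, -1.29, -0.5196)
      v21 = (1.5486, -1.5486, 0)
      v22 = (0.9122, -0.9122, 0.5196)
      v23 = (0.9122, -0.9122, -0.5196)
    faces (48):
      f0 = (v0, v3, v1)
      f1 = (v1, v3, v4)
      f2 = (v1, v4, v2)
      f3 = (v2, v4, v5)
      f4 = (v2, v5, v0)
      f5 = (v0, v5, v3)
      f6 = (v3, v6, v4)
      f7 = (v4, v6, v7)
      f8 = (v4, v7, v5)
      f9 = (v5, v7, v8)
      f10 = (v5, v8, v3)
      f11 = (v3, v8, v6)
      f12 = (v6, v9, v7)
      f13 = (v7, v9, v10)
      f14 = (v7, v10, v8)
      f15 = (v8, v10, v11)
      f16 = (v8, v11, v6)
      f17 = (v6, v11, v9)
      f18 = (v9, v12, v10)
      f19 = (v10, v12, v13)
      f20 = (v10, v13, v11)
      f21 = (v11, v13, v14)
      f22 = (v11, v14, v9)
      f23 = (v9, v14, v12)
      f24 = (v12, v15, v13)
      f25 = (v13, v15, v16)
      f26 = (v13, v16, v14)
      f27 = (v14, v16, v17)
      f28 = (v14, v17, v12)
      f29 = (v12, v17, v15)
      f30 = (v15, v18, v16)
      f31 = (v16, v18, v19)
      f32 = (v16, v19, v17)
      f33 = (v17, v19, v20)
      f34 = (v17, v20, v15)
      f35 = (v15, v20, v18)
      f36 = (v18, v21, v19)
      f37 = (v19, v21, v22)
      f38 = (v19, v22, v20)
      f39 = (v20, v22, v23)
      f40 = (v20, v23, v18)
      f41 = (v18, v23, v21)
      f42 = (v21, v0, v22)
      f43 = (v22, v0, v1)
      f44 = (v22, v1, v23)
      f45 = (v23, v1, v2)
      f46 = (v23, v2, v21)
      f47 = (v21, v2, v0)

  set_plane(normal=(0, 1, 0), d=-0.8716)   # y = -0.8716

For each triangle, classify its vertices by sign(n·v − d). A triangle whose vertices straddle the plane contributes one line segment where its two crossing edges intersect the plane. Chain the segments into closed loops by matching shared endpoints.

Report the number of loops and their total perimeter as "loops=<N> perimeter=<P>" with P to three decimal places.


loops=2 perimeter=6.235

Straddling triangles (12 of 48):
  (v12,v15,v13) [+-+] → (-1.829, -0.8716, 0)–(-1.43555, -0.8716, 0.227153)  len=0.4543
  (v13,v15,v16) [+--] → (-1.43555, -0.8716, 0.227153)–(-0.929015, -0.8716, 0.5196)  len=0.5849
  (v13,v16,v14) [+-+] → (-0.929015, -0.8716, 0.5196)–(-0.929015, -0.8716, 0.473348)  len=0.0463
  (v14,v16,v17) [+--] → (-0.929015, -0.8716, 0.473348)–(-0.929015, -0.8716, -0.5196)  len=0.9929
  (v14,v17,v12) [+-+] → (-0.929015, -0.8716, -0.5196)–(-0.969072, -0.8716, -0.496474)  len=0.0463
  (v12,v17,v15) [+--] → (-0.969072, -0.8716, -0.496474)–(-1.829, -0.8716, 0)  len=0.9930
  (v21,v0,v22) [-+-] → (1.829, -0.8716, 0)–(0.969072, -0.8716, 0.496474)  len=0.9930
  (v22,v0,v1) [-++] → (0.969072, -0.8716, 0.496474)–(0.929015, -0.8716, 0.5196)  len=0.0463
  (v22,v1,v23) [-+-] → (0.929015, -0.8716, 0.5196)–(0.929015, -0.8716, -0.473348)  len=0.9929
  (v23,v1,v2) [-++] → (0.929015, -0.8716, -0.473348)–(0.929015, -0.8716, -0.5196)  len=0.0463
  (v23,v2,v21) [-+-] → (0.929015, -0.8716, -0.5196)–(1.43555, -0.8716, -0.227153)  len=0.5849
  (v21,v2,v0) [-++] → (1.43555, -0.8716, -0.227153)–(1.829, -0.8716, 0)  len=0.4543

Chained into 2 loop(s):
  loop 1: 6 segments, perimeter = 3.1176
  loop 2: 6 segments, perimeter = 3.1176
Total perimeter = 6.235


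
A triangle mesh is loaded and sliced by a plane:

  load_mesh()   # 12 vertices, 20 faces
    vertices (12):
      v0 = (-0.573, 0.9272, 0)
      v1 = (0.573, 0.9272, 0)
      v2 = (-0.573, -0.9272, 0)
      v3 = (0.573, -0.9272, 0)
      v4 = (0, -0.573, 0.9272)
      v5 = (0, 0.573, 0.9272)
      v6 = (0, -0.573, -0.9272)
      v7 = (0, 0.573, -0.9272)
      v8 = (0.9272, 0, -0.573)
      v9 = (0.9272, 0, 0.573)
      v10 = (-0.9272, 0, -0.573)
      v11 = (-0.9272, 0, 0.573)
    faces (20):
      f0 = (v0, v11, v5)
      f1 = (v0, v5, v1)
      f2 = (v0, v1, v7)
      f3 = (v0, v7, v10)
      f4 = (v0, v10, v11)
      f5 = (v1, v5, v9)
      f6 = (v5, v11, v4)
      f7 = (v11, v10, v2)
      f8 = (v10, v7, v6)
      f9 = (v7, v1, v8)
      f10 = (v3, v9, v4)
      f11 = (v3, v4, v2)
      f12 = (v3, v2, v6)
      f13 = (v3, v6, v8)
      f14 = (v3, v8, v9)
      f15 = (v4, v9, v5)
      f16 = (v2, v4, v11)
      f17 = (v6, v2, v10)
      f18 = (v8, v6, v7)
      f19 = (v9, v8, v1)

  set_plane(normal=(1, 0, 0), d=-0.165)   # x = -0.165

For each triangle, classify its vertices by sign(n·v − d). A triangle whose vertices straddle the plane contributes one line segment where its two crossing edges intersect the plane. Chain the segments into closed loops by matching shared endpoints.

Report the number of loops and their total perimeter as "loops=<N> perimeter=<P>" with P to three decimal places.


loops=1 perimeter=5.865

Straddling triangles (10 of 20):
  (v0,v11,v5) [--+] → (-0.165, 0.471032, 0.864168)–(-0.165, 0.674995, 0.660205)  len=0.2884
  (v0,v5,v1) [-++] → (-0.165, 0.674995, 0.660205)–(-0.165, 0.9272, 0)  len=0.7067
  (v0,v1,v7) [-++] → (-0.165, 0.9272, 0)–(-0.165, 0.674995, -0.660205)  len=0.7067
  (v0,v7,v10) [-+-] → (-0.165, 0.674995, -0.660205)–(-0.165, 0.471032, -0.864168)  len=0.2884
  (v5,v11,v4) [+-+] → (-0.165, 0.471032, 0.864168)–(-0.165, -0.471032, 0.864168)  len=0.9421
  (v10,v7,v6) [-++] → (-0.165, 0.471032, -0.864168)–(-0.165, -0.471032, -0.864168)  len=0.9421
  (v3,v4,v2) [++-] → (-0.165, -0.674995, 0.660205)–(-0.165, -0.9272, 0)  len=0.7067
  (v3,v2,v6) [+-+] → (-0.165, -0.9272, 0)–(-0.165, -0.674995, -0.660205)  len=0.7067
  (v2,v4,v11) [-+-] → (-0.165, -0.674995, 0.660205)–(-0.165, -0.471032, 0.864168)  len=0.2884
  (v6,v2,v10) [+--] → (-0.165, -0.674995, -0.660205)–(-0.165, -0.471032, -0.864168)  len=0.2884

Chained into 1 loop(s):
  loop 1: 10 segments, perimeter = 5.8649
Total perimeter = 5.865


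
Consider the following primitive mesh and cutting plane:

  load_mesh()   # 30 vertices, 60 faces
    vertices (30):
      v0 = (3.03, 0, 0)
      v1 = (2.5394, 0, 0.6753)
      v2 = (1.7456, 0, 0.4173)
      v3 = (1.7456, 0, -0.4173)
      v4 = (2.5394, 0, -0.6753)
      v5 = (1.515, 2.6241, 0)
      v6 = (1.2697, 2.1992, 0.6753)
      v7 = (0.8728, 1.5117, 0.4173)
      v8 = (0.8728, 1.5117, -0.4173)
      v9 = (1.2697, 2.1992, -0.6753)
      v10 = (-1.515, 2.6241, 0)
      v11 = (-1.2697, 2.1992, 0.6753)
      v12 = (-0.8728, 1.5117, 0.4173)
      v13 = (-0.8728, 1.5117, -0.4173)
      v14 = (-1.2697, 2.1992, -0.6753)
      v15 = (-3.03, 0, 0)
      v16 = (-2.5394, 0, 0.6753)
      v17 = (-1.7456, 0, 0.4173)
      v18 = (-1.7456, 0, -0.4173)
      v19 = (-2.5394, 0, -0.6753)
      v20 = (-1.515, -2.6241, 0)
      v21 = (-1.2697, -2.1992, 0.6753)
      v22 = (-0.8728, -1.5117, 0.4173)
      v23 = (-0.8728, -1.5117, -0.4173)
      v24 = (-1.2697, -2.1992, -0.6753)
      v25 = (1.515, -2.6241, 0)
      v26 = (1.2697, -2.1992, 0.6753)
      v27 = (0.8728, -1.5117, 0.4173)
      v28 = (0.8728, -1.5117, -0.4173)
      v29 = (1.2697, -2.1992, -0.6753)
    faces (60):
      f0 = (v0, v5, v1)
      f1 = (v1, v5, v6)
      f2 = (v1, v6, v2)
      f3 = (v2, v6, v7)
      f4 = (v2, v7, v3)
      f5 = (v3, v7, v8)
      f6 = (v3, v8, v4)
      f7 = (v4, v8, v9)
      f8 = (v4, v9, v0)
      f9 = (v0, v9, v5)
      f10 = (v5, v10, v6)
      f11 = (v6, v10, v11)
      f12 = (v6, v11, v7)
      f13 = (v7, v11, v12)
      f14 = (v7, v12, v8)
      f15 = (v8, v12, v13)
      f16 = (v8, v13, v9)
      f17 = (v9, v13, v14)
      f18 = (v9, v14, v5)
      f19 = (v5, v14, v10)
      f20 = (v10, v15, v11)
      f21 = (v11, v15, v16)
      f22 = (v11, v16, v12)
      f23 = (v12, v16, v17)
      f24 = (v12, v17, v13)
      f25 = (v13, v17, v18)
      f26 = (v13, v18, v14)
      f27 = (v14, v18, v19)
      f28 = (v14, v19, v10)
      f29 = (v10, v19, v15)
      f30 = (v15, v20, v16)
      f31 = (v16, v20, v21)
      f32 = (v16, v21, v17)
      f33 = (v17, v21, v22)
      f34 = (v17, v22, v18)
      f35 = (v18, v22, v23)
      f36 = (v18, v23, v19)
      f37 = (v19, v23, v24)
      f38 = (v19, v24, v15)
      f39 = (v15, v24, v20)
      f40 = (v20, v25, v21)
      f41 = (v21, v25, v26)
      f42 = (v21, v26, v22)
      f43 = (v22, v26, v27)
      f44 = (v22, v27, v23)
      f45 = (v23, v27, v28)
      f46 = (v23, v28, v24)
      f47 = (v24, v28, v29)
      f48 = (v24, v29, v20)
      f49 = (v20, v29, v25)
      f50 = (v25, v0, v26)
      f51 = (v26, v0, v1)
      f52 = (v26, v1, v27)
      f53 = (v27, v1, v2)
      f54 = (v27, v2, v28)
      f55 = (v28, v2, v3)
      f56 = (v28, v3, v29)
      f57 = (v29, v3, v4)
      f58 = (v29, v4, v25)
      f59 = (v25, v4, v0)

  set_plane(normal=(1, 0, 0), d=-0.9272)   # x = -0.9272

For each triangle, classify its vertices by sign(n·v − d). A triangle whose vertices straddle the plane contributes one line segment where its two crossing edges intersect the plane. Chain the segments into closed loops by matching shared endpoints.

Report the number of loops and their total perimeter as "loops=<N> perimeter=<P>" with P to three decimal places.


loops=2 perimeter=8.162

Straddling triangles (24 of 60):
  (v5,v10,v6) [+-+] → (-0.9272, 2.6241, 0)–(-0.9272, 2.53441, 0.142544)  len=0.1684
  (v6,v10,v11) [+--] → (-0.9272, 2.53441, 0.142544)–(-0.9272, 2.1992, 0.6753)  len=0.6294
  (v6,v11,v7) [+-+] → (-0.9272, 2.1992, 0.6753)–(-0.9272, 2.0893, 0.634056)  len=0.1174
  (v7,v11,v12) [+-+] → (-0.9272, 2.0893, 0.634056)–(-0.9272, 1.60593, 0.452662)  len=0.5163
  (v9,v13,v14) [++-] → (-0.9272, 1.60593, -0.452662)–(-0.9272, 2.1992, -0.6753)  len=0.6337
  (v9,v14,v5) [+-+] → (-0.9272, 2.1992, -0.6753)–(-0.9272, 2.25146, -0.592242)  len=0.0981
  (v5,v14,v10) [+--] → (-0.9272, 2.25146, -0.592242)–(-0.9272, 2.6241, 0)  len=0.6997
  (v11,v16,v12) [--+] → (-0.9272, 1.46236, 0.425721)–(-0.9272, 1.60593, 0.452662)  len=0.1461
  (v12,v16,v17) [+--] → (-0.9272, 1.46236, 0.425721)–(-0.9272, 1.41748, 0.4173)  len=0.0457
  (v12,v17,v13) [+-+] → (-0.9272, 1.41748, 0.4173)–(-0.9272, 1.41748, -0.365281)  len=0.7826
  (v13,v17,v18) [+--] → (-0.9272, 1.41748, -0.365281)–(-0.9272, 1.41748, -0.4173)  len=0.0520
  (v13,v18,v14) [+--] → (-0.9272, 1.41748, -0.4173)–(-0.9272, 1.60593, -0.452662)  len=0.1917
  (v17,v21,v22) [--+] → (-0.9272, -1.60593, 0.452662)–(-0.9272, -1.41748, 0.4173)  len=0.1917
  (v17,v22,v18) [-+-] → (-0.9272, -1.41748, 0.4173)–(-0.9272, -1.41748, 0.365281)  len=0.0520
  (v18,v22,v23) [-++] → (-0.9272, -1.41748, 0.365281)–(-0.9272, -1.41748, -0.4173)  len=0.7826
  (v18,v23,v19) [-+-] → (-0.9272, -1.41748, -0.4173)–(-0.9272, -1.46236, -0.425721)  len=0.0457
  (v19,v23,v24) [-+-] → (-0.9272, -1.46236, -0.425721)–(-0.9272, -1.60593, -0.452662)  len=0.1461
  (v20,v25,v21) [-+-] → (-0.9272, -2.6241, 0)–(-0.9272, -2.25146, 0.592242)  len=0.6997
  (v21,v25,v26) [-++] → (-0.9272, -2.25146, 0.592242)–(-0.9272, -2.1992, 0.6753)  len=0.0981
  (v21,v26,v22) [-++] → (-0.9272, -2.1992, 0.6753)–(-0.9272, -1.60593, 0.452662)  len=0.6337
  (v23,v28,v24) [++-] → (-0.9272, -2.0893, -0.634056)–(-0.9272, -1.60593, -0.452662)  len=0.5163
  (v24,v28,v29) [-++] → (-0.9272, -2.0893, -0.634056)–(-0.9272, -2.1992, -0.6753)  len=0.1174
  (v24,v29,v20) [-+-] → (-0.9272, -2.1992, -0.6753)–(-0.9272, -2.53441, -0.142544)  len=0.6294
  (v20,v29,v25) [-++] → (-0.9272, -2.53441, -0.142544)–(-0.9272, -2.6241, 0)  len=0.1684

Chained into 2 loop(s):
  loop 1: 12 segments, perimeter = 4.0811
  loop 2: 12 segments, perimeter = 4.0811
Total perimeter = 8.162


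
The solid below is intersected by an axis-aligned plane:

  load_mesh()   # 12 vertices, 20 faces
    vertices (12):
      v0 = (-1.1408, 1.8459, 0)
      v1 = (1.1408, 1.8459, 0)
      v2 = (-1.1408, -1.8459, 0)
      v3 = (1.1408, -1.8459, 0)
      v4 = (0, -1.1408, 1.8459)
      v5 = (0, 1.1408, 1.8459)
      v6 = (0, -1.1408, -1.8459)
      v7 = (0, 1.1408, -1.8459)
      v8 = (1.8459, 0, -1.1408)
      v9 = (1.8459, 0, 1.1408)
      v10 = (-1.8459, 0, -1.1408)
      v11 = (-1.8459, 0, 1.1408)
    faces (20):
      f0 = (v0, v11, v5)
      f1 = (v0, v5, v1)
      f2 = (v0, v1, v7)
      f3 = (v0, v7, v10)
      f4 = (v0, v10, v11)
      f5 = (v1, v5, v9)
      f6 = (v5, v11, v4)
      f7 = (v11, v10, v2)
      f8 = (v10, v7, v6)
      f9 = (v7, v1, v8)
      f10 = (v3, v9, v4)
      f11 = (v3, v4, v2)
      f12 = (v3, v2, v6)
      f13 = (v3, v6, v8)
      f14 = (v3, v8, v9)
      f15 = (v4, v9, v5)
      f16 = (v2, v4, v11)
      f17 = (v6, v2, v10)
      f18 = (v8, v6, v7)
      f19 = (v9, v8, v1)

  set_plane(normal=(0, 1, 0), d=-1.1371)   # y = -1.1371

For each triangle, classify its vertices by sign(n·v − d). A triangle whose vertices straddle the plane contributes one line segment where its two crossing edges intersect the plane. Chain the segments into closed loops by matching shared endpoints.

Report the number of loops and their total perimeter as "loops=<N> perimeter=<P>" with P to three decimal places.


loops=1 perimeter=9.729

Straddling triangles (10 of 20):
  (v5,v11,v4) [++-] → (-0.00598688, -1.1371, 1.84361)–(0, -1.1371, 1.8459)  len=0.0064
  (v11,v10,v2) [++-] → (-1.41155, -1.1371, -0.438051)–(-1.41155, -1.1371, 0.438051)  len=0.8761
  (v10,v7,v6) [++-] → (0, -1.1371, -1.8459)–(-0.00598688, -1.1371, -1.84361)  len=0.0064
  (v3,v9,v4) [-+-] → (1.41155, -1.1371, 0.438051)–(0.00598688, -1.1371, 1.84361)  len=1.9878
  (v3,v6,v8) [--+] → (0.00598688, -1.1371, -1.84361)–(1.41155, -1.1371, -0.438051)  len=1.9878
  (v3,v8,v9) [-++] → (1.41155, -1.1371, -0.438051)–(1.41155, -1.1371, 0.438051)  len=0.8761
  (v4,v9,v5) [-++] → (0.00598688, -1.1371, 1.84361)–(0, -1.1371, 1.8459)  len=0.0064
  (v2,v4,v11) [--+] → (-0.00598688, -1.1371, 1.84361)–(-1.41155, -1.1371, 0.438051)  len=1.9878
  (v6,v2,v10) [--+] → (-1.41155, -1.1371, -0.438051)–(-0.00598688, -1.1371, -1.84361)  len=1.9878
  (v8,v6,v7) [+-+] → (0.00598688, -1.1371, -1.84361)–(0, -1.1371, -1.8459)  len=0.0064

Chained into 1 loop(s):
  loop 1: 10 segments, perimeter = 9.7289
Total perimeter = 9.729


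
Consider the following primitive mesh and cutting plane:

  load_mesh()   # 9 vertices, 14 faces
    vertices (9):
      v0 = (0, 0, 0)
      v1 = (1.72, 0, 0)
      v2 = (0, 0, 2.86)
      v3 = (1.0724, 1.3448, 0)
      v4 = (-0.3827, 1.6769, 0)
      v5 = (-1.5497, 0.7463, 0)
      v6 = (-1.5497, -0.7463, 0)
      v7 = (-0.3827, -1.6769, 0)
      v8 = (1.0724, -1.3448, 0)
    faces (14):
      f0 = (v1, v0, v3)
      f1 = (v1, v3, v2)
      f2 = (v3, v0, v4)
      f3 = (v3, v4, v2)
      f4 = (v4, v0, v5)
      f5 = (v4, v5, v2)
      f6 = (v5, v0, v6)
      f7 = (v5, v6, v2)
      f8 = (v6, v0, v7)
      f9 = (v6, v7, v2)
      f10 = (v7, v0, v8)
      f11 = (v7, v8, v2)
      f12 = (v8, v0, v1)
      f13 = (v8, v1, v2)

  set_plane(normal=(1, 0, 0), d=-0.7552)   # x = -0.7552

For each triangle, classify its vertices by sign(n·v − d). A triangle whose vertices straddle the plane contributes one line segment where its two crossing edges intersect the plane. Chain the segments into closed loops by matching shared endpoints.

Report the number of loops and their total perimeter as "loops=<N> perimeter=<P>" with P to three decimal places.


loops=1 perimeter=7.055

Straddling triangles (6 of 14):
  (v4,v0,v5) [++-] → (-0.7552, 0.363687, 0)–(-0.7552, 1.37986, 0)  len=1.0162
  (v4,v5,v2) [+-+] → (-0.7552, 1.37986, 0)–(-0.7552, 0.363687, 1.46626)  len=1.7840
  (v5,v0,v6) [-+-] → (-0.7552, 0.363687, 0)–(-0.7552, -0.363687, 0)  len=0.7274
  (v5,v6,v2) [--+] → (-0.7552, -0.363687, 1.46626)–(-0.7552, 0.363687, 1.46626)  len=0.7274
  (v6,v0,v7) [-++] → (-0.7552, -0.363687, 0)–(-0.7552, -1.37986, 0)  len=1.0162
  (v6,v7,v2) [-++] → (-0.7552, -1.37986, 0)–(-0.7552, -0.363687, 1.46626)  len=1.7840

Chained into 1 loop(s):
  loop 1: 6 segments, perimeter = 7.0550
Total perimeter = 7.055


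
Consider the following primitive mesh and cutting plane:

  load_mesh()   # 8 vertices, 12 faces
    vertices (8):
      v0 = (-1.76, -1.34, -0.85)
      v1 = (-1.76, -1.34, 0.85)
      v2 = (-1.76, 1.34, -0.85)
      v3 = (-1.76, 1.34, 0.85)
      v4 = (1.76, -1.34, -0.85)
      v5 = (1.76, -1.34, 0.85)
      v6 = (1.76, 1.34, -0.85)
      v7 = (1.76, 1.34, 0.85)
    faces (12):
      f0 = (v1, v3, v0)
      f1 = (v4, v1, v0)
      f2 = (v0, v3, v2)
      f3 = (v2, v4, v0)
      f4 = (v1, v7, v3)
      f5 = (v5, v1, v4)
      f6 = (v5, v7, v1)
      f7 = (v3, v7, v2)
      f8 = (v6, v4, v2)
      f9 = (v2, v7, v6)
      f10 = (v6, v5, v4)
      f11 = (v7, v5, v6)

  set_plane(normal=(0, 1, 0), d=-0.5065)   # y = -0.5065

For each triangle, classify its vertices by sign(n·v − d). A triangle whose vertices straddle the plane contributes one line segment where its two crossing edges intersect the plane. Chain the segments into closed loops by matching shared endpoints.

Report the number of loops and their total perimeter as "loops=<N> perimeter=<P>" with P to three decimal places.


Straddling triangles (8 of 12):
  (v1,v3,v0) [-+-] → (-1.76, -0.5065, 0.85)–(-1.76, -0.5065, -0.321287)  len=1.1713
  (v0,v3,v2) [-++] → (-1.76, -0.5065, -0.321287)–(-1.76, -0.5065, -0.85)  len=0.5287
  (v2,v4,v0) [+--] → (0.665254, -0.5065, -0.85)–(-1.76, -0.5065, -0.85)  len=2.4253
  (v1,v7,v3) [-++] → (-0.665254, -0.5065, 0.85)–(-1.76, -0.5065, 0.85)  len=1.0947
  (v5,v7,v1) [-+-] → (1.76, -0.5065, 0.85)–(-0.665254, -0.5065, 0.85)  len=2.4253
  (v6,v4,v2) [+-+] → (1.76, -0.5065, -0.85)–(0.665254, -0.5065, -0.85)  len=1.0947
  (v6,v5,v4) [+--] → (1.76, -0.5065, 0.321287)–(1.76, -0.5065, -0.85)  len=1.1713
  (v7,v5,v6) [+-+] → (1.76, -0.5065, 0.85)–(1.76, -0.5065, 0.321287)  len=0.5287

Chained into 1 loop(s):
  loop 1: 8 segments, perimeter = 10.4400
Total perimeter = 10.440

loops=1 perimeter=10.440


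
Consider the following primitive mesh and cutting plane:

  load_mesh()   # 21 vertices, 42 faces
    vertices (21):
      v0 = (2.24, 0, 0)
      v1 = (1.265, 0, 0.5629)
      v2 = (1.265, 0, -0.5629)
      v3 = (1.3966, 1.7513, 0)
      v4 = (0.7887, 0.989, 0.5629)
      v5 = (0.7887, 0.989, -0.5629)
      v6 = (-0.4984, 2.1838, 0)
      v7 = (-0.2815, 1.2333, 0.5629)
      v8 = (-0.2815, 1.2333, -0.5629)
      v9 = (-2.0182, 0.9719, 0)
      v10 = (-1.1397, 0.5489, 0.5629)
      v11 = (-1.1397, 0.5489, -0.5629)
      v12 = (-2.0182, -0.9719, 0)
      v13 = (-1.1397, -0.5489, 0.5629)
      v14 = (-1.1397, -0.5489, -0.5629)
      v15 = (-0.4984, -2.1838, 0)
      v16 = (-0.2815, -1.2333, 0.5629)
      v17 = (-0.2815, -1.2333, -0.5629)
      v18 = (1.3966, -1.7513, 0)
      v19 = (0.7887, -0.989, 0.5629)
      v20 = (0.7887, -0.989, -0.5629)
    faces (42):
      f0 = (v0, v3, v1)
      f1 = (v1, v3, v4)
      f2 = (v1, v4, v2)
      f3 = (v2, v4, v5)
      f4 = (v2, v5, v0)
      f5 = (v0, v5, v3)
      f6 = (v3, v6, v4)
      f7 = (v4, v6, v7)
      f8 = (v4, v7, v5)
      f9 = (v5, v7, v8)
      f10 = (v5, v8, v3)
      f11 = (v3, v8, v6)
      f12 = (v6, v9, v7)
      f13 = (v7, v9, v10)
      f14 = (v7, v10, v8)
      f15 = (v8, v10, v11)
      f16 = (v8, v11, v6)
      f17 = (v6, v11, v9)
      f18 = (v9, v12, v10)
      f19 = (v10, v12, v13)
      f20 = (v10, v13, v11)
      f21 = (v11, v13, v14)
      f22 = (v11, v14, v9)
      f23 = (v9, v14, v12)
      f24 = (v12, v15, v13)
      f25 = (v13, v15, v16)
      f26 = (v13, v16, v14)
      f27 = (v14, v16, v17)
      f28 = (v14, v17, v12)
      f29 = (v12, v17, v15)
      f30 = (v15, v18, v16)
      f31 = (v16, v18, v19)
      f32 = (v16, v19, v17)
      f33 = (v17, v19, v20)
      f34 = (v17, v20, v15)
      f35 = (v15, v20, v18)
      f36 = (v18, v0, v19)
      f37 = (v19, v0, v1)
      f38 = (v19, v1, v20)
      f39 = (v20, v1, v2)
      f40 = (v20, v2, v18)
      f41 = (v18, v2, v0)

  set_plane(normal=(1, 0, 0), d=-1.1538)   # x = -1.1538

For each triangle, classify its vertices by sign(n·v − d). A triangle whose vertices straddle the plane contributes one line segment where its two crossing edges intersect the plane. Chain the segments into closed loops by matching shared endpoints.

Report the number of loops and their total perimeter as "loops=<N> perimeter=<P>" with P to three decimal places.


loops=1 perimeter=7.169

Straddling triangles (10 of 42):
  (v6,v9,v7) [+-+] → (-1.1538, 1.66118, 0)–(-1.1538, 1.10201, 0.28017)  len=0.6254
  (v7,v9,v10) [+-+] → (-1.1538, 1.10201, 0.28017)–(-1.1538, 0.555689, 0.553865)  len=0.6110
  (v6,v11,v9) [++-] → (-1.1538, 0.555689, -0.553865)–(-1.1538, 1.66118, 0)  len=1.2365
  (v9,v12,v10) [--+] → (-1.1538, 0.524491, 0.553865)–(-1.1538, 0.555689, 0.553865)  len=0.0312
  (v10,v12,v13) [+-+] → (-1.1538, 0.524491, 0.553865)–(-1.1538, -0.555689, 0.553865)  len=1.0802
  (v11,v14,v9) [++-] → (-1.1538, -0.524491, -0.553865)–(-1.1538, 0.555689, -0.553865)  len=1.0802
  (v9,v14,v12) [-+-] → (-1.1538, -0.524491, -0.553865)–(-1.1538, -0.555689, -0.553865)  len=0.0312
  (v12,v15,v13) [-++] → (-1.1538, -1.66118, 0)–(-1.1538, -0.555689, 0.553865)  len=1.2365
  (v14,v17,v12) [++-] → (-1.1538, -1.10201, -0.28017)–(-1.1538, -0.555689, -0.553865)  len=0.6110
  (v12,v17,v15) [-++] → (-1.1538, -1.10201, -0.28017)–(-1.1538, -1.66118, 0)  len=0.6254

Chained into 1 loop(s):
  loop 1: 10 segments, perimeter = 7.1687
Total perimeter = 7.169


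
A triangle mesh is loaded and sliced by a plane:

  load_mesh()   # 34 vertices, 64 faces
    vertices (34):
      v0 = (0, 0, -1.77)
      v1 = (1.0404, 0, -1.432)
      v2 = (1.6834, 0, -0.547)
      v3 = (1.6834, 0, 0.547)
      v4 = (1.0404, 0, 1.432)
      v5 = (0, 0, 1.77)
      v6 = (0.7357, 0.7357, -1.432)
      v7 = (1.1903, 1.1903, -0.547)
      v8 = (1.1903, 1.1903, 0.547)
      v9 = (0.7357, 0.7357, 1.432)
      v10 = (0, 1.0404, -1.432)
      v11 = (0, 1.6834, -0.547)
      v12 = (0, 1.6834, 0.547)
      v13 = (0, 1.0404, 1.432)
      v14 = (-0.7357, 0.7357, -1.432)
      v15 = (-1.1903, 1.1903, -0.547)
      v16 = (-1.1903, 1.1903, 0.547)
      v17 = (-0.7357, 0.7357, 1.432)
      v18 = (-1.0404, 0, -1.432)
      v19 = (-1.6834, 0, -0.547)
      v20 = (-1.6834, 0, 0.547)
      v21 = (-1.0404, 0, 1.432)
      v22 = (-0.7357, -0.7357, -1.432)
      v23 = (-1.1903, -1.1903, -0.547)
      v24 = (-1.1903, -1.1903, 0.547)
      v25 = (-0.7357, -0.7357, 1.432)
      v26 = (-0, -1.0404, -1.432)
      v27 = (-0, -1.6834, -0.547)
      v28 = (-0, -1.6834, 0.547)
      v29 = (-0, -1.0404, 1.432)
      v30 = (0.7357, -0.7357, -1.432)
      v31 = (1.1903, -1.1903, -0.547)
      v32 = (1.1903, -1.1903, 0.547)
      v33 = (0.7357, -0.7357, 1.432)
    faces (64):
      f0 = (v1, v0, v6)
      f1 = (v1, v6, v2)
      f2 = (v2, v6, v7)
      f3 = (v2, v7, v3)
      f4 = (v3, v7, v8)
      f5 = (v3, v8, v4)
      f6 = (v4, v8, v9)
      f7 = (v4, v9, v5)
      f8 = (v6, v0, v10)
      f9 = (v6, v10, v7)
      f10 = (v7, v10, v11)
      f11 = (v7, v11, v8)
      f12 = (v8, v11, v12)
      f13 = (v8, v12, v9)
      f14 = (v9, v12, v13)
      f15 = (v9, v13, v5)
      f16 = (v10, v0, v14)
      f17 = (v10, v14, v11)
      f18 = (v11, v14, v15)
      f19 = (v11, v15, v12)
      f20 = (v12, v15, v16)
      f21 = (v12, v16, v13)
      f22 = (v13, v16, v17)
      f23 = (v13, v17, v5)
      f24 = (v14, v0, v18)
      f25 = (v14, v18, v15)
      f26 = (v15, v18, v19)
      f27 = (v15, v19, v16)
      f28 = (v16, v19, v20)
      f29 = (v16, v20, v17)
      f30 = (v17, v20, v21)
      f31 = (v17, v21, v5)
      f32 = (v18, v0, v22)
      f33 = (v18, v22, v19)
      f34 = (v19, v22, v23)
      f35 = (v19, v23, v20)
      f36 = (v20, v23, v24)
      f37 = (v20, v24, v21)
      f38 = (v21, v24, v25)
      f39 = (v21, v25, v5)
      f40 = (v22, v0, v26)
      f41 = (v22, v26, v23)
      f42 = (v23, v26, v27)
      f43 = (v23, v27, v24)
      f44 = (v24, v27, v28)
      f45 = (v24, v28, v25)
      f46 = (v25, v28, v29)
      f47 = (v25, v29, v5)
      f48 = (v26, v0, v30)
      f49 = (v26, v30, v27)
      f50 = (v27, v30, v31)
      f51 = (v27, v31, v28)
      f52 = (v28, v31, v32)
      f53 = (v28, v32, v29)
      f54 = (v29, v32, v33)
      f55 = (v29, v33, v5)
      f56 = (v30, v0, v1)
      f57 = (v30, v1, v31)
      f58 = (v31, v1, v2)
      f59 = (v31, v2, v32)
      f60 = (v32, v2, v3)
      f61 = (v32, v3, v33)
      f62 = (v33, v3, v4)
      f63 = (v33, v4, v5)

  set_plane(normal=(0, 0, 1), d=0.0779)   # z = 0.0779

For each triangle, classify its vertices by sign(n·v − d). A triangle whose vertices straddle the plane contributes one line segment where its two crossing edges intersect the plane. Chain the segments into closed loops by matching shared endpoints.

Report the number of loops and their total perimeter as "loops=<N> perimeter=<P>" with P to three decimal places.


loops=1 perimeter=10.307

Straddling triangles (16 of 64):
  (v2,v7,v3) [--+] → (1.47196, 0.510393, 0.0779)–(1.6834, 0, 0.0779)  len=0.5525
  (v3,v7,v8) [+-+] → (1.47196, 0.510393, 0.0779)–(1.1903, 1.1903, 0.0779)  len=0.7359
  (v7,v11,v8) [--+] → (0.679907, 1.40174, 0.0779)–(1.1903, 1.1903, 0.0779)  len=0.5525
  (v8,v11,v12) [+-+] → (0.679907, 1.40174, 0.0779)–(0, 1.6834, 0.0779)  len=0.7359
  (v11,v15,v12) [--+] → (-0.510393, 1.47196, 0.0779)–(0, 1.6834, 0.0779)  len=0.5525
  (v12,v15,v16) [+-+] → (-0.510393, 1.47196, 0.0779)–(-1.1903, 1.1903, 0.0779)  len=0.7359
  (v15,v19,v16) [--+] → (-1.40174, 0.679907, 0.0779)–(-1.1903, 1.1903, 0.0779)  len=0.5525
  (v16,v19,v20) [+-+] → (-1.40174, 0.679907, 0.0779)–(-1.6834, 0, 0.0779)  len=0.7359
  (v19,v23,v20) [--+] → (-1.47196, -0.510393, 0.0779)–(-1.6834, 0, 0.0779)  len=0.5525
  (v20,v23,v24) [+-+] → (-1.47196, -0.510393, 0.0779)–(-1.1903, -1.1903, 0.0779)  len=0.7359
  (v23,v27,v24) [--+] → (-0.679907, -1.40174, 0.0779)–(-1.1903, -1.1903, 0.0779)  len=0.5525
  (v24,v27,v28) [+-+] → (-0.679907, -1.40174, 0.0779)–(0, -1.6834, 0.0779)  len=0.7359
  (v27,v31,v28) [--+] → (0.510393, -1.47196, 0.0779)–(0, -1.6834, 0.0779)  len=0.5525
  (v28,v31,v32) [+-+] → (0.510393, -1.47196, 0.0779)–(1.1903, -1.1903, 0.0779)  len=0.7359
  (v31,v2,v32) [--+] → (1.40174, -0.679907, 0.0779)–(1.1903, -1.1903, 0.0779)  len=0.5525
  (v32,v2,v3) [+-+] → (1.40174, -0.679907, 0.0779)–(1.6834, 0, 0.0779)  len=0.7359

Chained into 1 loop(s):
  loop 1: 16 segments, perimeter = 10.3072
Total perimeter = 10.307


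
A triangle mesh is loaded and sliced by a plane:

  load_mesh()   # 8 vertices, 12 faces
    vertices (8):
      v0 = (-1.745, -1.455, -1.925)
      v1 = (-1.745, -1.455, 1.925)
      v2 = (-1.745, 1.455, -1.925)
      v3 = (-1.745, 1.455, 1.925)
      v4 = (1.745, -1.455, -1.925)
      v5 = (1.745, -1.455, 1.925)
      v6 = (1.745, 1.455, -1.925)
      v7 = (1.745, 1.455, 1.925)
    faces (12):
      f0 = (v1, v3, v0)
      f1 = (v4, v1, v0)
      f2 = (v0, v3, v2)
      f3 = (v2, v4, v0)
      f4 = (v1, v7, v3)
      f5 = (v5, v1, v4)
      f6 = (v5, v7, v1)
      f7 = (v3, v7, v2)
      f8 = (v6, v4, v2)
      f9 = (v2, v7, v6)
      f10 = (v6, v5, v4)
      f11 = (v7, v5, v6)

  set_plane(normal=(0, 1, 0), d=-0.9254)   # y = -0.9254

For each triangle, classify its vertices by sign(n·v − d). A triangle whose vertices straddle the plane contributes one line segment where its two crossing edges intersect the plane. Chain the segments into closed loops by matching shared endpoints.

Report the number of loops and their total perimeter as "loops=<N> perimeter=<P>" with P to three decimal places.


loops=1 perimeter=14.680

Straddling triangles (8 of 12):
  (v1,v3,v0) [-+-] → (-1.745, -0.9254, 1.925)–(-1.745, -0.9254, -1.22433)  len=3.1493
  (v0,v3,v2) [-++] → (-1.745, -0.9254, -1.22433)–(-1.745, -0.9254, -1.925)  len=0.7007
  (v2,v4,v0) [+--] → (1.10984, -0.9254, -1.925)–(-1.745, -0.9254, -1.925)  len=2.8548
  (v1,v7,v3) [-++] → (-1.10984, -0.9254, 1.925)–(-1.745, -0.9254, 1.925)  len=0.6352
  (v5,v7,v1) [-+-] → (1.745, -0.9254, 1.925)–(-1.10984, -0.9254, 1.925)  len=2.8548
  (v6,v4,v2) [+-+] → (1.745, -0.9254, -1.925)–(1.10984, -0.9254, -1.925)  len=0.6352
  (v6,v5,v4) [+--] → (1.745, -0.9254, 1.22433)–(1.745, -0.9254, -1.925)  len=3.1493
  (v7,v5,v6) [+-+] → (1.745, -0.9254, 1.925)–(1.745, -0.9254, 1.22433)  len=0.7007

Chained into 1 loop(s):
  loop 1: 8 segments, perimeter = 14.6800
Total perimeter = 14.680


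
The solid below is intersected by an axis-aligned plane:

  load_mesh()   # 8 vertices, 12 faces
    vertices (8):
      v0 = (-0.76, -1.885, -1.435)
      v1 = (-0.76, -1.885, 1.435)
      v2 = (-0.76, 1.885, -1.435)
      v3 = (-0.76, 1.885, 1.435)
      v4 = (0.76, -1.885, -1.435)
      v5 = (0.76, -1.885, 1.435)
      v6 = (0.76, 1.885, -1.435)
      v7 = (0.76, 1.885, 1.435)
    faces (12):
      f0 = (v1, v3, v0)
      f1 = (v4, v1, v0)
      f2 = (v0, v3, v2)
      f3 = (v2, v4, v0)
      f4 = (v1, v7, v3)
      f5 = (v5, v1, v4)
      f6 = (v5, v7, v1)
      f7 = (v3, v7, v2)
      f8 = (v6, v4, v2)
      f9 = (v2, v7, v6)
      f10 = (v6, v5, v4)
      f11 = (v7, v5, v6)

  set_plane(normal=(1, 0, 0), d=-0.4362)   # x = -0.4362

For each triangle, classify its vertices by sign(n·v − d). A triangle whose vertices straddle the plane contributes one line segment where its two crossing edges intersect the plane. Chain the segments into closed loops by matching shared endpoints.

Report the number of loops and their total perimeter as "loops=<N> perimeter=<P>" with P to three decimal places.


loops=1 perimeter=13.280

Straddling triangles (8 of 12):
  (v4,v1,v0) [+--] → (-0.4362, -1.885, 0.823614)–(-0.4362, -1.885, -1.435)  len=2.2586
  (v2,v4,v0) [-+-] → (-0.4362, 1.08189, -1.435)–(-0.4362, -1.885, -1.435)  len=2.9669
  (v1,v7,v3) [-+-] → (-0.4362, -1.08189, 1.435)–(-0.4362, 1.885, 1.435)  len=2.9669
  (v5,v1,v4) [+-+] → (-0.4362, -1.885, 1.435)–(-0.4362, -1.885, 0.823614)  len=0.6114
  (v5,v7,v1) [++-] → (-0.4362, -1.08189, 1.435)–(-0.4362, -1.885, 1.435)  len=0.8031
  (v3,v7,v2) [-+-] → (-0.4362, 1.885, 1.435)–(-0.4362, 1.885, -0.823614)  len=2.2586
  (v6,v4,v2) [++-] → (-0.4362, 1.08189, -1.435)–(-0.4362, 1.885, -1.435)  len=0.8031
  (v2,v7,v6) [-++] → (-0.4362, 1.885, -0.823614)–(-0.4362, 1.885, -1.435)  len=0.6114

Chained into 1 loop(s):
  loop 1: 8 segments, perimeter = 13.2800
Total perimeter = 13.280


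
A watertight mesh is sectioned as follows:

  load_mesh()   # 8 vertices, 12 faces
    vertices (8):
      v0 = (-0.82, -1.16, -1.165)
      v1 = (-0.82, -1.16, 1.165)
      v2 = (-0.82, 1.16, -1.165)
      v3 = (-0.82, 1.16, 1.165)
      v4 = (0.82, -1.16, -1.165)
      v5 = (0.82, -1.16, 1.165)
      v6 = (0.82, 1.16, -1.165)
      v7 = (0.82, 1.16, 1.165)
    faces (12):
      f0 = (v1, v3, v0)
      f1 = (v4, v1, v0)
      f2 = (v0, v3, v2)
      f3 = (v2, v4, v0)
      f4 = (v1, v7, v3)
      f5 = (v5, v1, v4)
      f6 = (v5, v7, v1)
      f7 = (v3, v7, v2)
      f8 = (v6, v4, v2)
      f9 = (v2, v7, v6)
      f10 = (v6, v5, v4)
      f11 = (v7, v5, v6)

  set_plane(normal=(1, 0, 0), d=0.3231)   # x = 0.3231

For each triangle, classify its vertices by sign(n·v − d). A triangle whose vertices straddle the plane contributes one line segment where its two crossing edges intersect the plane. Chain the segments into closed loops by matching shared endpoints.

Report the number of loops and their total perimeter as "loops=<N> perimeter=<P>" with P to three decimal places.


loops=1 perimeter=9.300

Straddling triangles (8 of 12):
  (v4,v1,v0) [+--] → (0.3231, -1.16, -0.459038)–(0.3231, -1.16, -1.165)  len=0.7060
  (v2,v4,v0) [-+-] → (0.3231, -0.457068, -1.165)–(0.3231, -1.16, -1.165)  len=0.7029
  (v1,v7,v3) [-+-] → (0.3231, 0.457068, 1.165)–(0.3231, 1.16, 1.165)  len=0.7029
  (v5,v1,v4) [+-+] → (0.3231, -1.16, 1.165)–(0.3231, -1.16, -0.459038)  len=1.6240
  (v5,v7,v1) [++-] → (0.3231, 0.457068, 1.165)–(0.3231, -1.16, 1.165)  len=1.6171
  (v3,v7,v2) [-+-] → (0.3231, 1.16, 1.165)–(0.3231, 1.16, 0.459038)  len=0.7060
  (v6,v4,v2) [++-] → (0.3231, -0.457068, -1.165)–(0.3231, 1.16, -1.165)  len=1.6171
  (v2,v7,v6) [-++] → (0.3231, 1.16, 0.459038)–(0.3231, 1.16, -1.165)  len=1.6240

Chained into 1 loop(s):
  loop 1: 8 segments, perimeter = 9.3000
Total perimeter = 9.300


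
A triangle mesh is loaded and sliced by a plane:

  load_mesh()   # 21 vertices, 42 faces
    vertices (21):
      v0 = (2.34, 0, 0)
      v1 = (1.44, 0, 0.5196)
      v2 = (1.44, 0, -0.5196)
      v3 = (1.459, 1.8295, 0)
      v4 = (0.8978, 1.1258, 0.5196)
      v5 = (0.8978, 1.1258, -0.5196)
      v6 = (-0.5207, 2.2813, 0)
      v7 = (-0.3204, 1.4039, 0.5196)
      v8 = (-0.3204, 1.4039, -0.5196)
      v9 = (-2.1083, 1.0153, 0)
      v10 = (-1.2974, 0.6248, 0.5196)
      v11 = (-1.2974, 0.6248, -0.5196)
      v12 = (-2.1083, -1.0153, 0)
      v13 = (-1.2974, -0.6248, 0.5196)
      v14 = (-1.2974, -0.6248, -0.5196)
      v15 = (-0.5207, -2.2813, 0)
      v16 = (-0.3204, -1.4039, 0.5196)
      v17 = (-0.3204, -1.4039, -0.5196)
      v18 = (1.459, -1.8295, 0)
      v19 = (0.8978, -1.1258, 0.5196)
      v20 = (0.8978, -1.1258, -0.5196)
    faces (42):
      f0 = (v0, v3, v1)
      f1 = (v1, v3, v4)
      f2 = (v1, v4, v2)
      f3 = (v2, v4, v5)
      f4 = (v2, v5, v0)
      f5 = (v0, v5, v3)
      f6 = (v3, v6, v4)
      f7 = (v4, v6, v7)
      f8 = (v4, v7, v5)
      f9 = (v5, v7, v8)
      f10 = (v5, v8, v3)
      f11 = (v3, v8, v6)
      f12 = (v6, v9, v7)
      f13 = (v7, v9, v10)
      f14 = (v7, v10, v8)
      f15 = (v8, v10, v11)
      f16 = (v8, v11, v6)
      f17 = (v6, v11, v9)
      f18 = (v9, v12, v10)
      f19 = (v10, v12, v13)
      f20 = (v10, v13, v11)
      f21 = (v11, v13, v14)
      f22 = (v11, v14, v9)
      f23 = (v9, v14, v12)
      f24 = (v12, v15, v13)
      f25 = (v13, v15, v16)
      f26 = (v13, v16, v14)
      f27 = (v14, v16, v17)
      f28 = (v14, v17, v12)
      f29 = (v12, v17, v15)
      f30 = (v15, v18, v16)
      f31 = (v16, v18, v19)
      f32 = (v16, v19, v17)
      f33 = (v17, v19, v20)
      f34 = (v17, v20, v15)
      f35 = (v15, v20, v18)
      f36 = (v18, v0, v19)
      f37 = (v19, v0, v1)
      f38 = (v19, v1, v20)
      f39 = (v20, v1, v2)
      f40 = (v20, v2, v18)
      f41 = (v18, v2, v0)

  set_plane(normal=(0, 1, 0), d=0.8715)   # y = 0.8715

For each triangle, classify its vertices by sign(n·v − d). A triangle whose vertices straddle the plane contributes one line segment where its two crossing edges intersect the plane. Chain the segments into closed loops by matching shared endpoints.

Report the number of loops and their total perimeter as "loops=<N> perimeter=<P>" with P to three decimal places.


loops=2 perimeter=6.636

Straddling triangles (14 of 42):
  (v0,v3,v1) [-+-] → (1.92033, 0.8715, 0)–(1.44905, 0.8715, 0.272084)  len=0.5442
  (v1,v3,v4) [-++] → (1.44905, 0.8715, 0.272084)–(1.02027, 0.8715, 0.5196)  len=0.4951
  (v1,v4,v2) [-+-] → (1.02027, 0.8715, 0.5196)–(1.02027, 0.8715, 0.284862)  len=0.2347
  (v2,v4,v5) [-++] → (1.02027, 0.8715, 0.284862)–(1.02027, 0.8715, -0.5196)  len=0.8045
  (v2,v5,v0) [-+-] → (1.02027, 0.8715, -0.5196)–(1.22357, 0.8715, -0.402231)  len=0.2347
  (v0,v5,v3) [-++] → (1.22357, 0.8715, -0.402231)–(1.92033, 0.8715, 0)  len=0.8045
  (v7,v9,v10) [++-] → (-1.80969, 0.8715, 0.191341)–(-0.988035, 0.8715, 0.5196)  len=0.8848
  (v7,v10,v8) [+-+] → (-0.988035, 0.8715, 0.5196)–(-0.988035, 0.8715, 0.19054)  len=0.3291
  (v8,v10,v11) [+--] → (-0.988035, 0.8715, 0.19054)–(-0.988035, 0.8715, -0.5196)  len=0.7101
  (v8,v11,v6) [+-+] → (-0.988035, 0.8715, -0.5196)–(-1.18173, 0.8715, -0.442217)  len=0.2086
  (v6,v11,v9) [+-+] → (-1.18173, 0.8715, -0.442217)–(-1.80969, 0.8715, -0.191341)  len=0.6762
  (v9,v12,v10) [+--] → (-2.1083, 0.8715, 0)–(-1.80969, 0.8715, 0.191341)  len=0.3547
  (v11,v14,v9) [--+] → (-2.0372, 0.8715, -0.0455573)–(-1.80969, 0.8715, -0.191341)  len=0.2702
  (v9,v14,v12) [+--] → (-2.0372, 0.8715, -0.0455573)–(-2.1083, 0.8715, 0)  len=0.0844

Chained into 2 loop(s):
  loop 1: 6 segments, perimeter = 3.1177
  loop 2: 8 segments, perimeter = 3.5181
Total perimeter = 6.636


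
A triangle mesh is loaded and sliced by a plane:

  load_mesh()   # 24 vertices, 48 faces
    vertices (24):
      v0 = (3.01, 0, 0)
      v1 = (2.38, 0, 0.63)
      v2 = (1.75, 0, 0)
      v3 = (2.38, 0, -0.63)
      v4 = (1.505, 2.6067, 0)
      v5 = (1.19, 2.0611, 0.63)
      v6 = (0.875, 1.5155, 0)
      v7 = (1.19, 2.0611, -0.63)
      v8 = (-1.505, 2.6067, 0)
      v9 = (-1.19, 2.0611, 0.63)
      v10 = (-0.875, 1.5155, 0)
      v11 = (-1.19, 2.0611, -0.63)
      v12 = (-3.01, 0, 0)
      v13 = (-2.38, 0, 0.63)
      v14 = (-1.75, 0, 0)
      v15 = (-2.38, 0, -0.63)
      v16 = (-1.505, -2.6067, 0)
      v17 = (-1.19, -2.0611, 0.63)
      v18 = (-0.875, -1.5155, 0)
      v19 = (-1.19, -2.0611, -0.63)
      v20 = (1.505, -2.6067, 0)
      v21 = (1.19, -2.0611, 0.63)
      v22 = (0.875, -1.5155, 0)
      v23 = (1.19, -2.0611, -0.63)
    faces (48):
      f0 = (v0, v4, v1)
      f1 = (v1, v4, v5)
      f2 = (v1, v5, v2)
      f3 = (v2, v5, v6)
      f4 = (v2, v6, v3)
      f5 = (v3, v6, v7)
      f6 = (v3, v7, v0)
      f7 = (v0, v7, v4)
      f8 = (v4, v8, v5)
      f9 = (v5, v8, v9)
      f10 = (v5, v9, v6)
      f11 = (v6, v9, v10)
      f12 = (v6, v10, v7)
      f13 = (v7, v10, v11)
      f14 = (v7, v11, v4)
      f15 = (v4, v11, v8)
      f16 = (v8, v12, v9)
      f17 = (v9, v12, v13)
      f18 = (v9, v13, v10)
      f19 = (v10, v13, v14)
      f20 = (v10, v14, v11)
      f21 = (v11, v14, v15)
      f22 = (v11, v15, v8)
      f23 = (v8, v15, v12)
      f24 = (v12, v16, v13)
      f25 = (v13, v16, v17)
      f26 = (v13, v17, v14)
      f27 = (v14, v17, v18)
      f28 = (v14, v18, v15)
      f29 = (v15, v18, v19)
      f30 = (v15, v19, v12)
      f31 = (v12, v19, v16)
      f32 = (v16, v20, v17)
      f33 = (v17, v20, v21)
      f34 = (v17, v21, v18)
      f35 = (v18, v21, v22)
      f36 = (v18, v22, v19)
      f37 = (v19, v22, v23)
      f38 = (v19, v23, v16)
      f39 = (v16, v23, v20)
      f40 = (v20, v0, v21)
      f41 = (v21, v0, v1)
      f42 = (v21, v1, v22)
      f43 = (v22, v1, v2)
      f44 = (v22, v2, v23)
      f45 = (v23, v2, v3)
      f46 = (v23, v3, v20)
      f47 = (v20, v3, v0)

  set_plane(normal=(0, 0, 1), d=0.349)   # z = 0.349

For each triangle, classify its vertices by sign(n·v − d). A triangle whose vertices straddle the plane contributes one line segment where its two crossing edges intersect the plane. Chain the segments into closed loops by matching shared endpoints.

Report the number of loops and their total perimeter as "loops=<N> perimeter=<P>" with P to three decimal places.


loops=2 perimeter=28.560

Straddling triangles (24 of 48):
  (v0,v4,v1) [--+] → (1.98972, 1.16267, 0.349)–(2.661, 0, 0.349)  len=1.3425
  (v1,v4,v5) [+-+] → (1.98972, 1.16267, 0.349)–(1.3305, 2.30445, 0.349)  len=1.3184
  (v1,v5,v2) [++-] → (1.43978, 1.14178, 0.349)–(2.099, 0, 0.349)  len=1.3184
  (v2,v5,v6) [-+-] → (1.43978, 1.14178, 0.349)–(1.0495, 1.81775, 0.349)  len=0.7805
  (v4,v8,v5) [--+] → (-0.0120556, 2.30445, 0.349)–(1.3305, 2.30445, 0.349)  len=1.3426
  (v5,v8,v9) [+-+] → (-0.0120556, 2.30445, 0.349)–(-1.3305, 2.30445, 0.349)  len=1.3184
  (v5,v9,v6) [++-] → (-0.268944, 1.81775, 0.349)–(1.0495, 1.81775, 0.349)  len=1.3184
  (v6,v9,v10) [-+-] → (-0.268944, 1.81775, 0.349)–(-1.0495, 1.81775, 0.349)  len=0.7806
  (v8,v12,v9) [--+] → (-2.00178, 1.14178, 0.349)–(-1.3305, 2.30445, 0.349)  len=1.3425
  (v9,v12,v13) [+-+] → (-2.00178, 1.14178, 0.349)–(-2.661, 0, 0.349)  len=1.3184
  (v9,v13,v10) [++-] → (-1.70872, 0.675961, 0.349)–(-1.0495, 1.81775, 0.349)  len=1.3184
  (v10,v13,v14) [-+-] → (-1.70872, 0.675961, 0.349)–(-2.099, 0, 0.349)  len=0.7805
  (v12,v16,v13) [--+] → (-1.98972, -1.16267, 0.349)–(-2.661, 0, 0.349)  len=1.3425
  (v13,v16,v17) [+-+] → (-1.98972, -1.16267, 0.349)–(-1.3305, -2.30445, 0.349)  len=1.3184
  (v13,v17,v14) [++-] → (-1.43978, -1.14178, 0.349)–(-2.099, 0, 0.349)  len=1.3184
  (v14,v17,v18) [-+-] → (-1.43978, -1.14178, 0.349)–(-1.0495, -1.81775, 0.349)  len=0.7805
  (v16,v20,v17) [--+] → (0.0120556, -2.30445, 0.349)–(-1.3305, -2.30445, 0.349)  len=1.3426
  (v17,v20,v21) [+-+] → (0.0120556, -2.30445, 0.349)–(1.3305, -2.30445, 0.349)  len=1.3184
  (v17,v21,v18) [++-] → (0.268944, -1.81775, 0.349)–(-1.0495, -1.81775, 0.349)  len=1.3184
  (v18,v21,v22) [-+-] → (0.268944, -1.81775, 0.349)–(1.0495, -1.81775, 0.349)  len=0.7806
  (v20,v0,v21) [--+] → (2.00178, -1.14178, 0.349)–(1.3305, -2.30445, 0.349)  len=1.3425
  (v21,v0,v1) [+-+] → (2.00178, -1.14178, 0.349)–(2.661, 0, 0.349)  len=1.3184
  (v21,v1,v22) [++-] → (1.70872, -0.675961, 0.349)–(1.0495, -1.81775, 0.349)  len=1.3184
  (v22,v1,v2) [-+-] → (1.70872, -0.675961, 0.349)–(2.099, 0, 0.349)  len=0.7805

Chained into 2 loop(s):
  loop 1: 12 segments, perimeter = 15.9659
  loop 2: 12 segments, perimeter = 12.5939
Total perimeter = 28.560
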